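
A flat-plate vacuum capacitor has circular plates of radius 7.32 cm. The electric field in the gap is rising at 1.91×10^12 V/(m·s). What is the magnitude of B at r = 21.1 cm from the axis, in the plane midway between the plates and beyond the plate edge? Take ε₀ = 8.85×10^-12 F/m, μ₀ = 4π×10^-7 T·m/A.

2.70×10^-7 T

Through the whole plate area (πR² = 0.01683 m²), I_d = ε₀ πR² dE/dt = 0.2845 A.
With r > R the enclosed displacement current is the full I_d; B = μ₀ I_d / (2πr) = 2.70×10^-7 T.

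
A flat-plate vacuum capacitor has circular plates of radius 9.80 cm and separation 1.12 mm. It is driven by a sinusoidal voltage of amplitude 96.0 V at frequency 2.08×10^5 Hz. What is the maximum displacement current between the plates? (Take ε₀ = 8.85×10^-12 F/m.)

The displacement current equals the conduction current C dV/dt, which peaks at C V₀ ω.
With C = ε₀A/d = (8.85×10^-12)(0.03017)/(1.12×10^-3) = 2.384×10^-10 F and ω = 2πf = 1.307×10^6 rad/s, I_d,max = (2.384×10^-10)(96.0)(1.307×10^6) = 0.0299 A.

0.0299 A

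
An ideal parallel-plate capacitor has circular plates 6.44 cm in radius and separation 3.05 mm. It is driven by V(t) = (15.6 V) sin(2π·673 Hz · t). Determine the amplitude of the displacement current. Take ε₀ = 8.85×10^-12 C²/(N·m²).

C = ε₀A/d = (8.85×10^-12)(0.01303)/(3.05×10^-3) = 3.781×10^-11 F; ω = 2πf = 4229 rad/s.
I_d = C dV/dt, so |I_d|_max = C V₀ ω = (3.781×10^-11)(15.6)(4229) = 2.49×10^-6 A.

2.49×10^-6 A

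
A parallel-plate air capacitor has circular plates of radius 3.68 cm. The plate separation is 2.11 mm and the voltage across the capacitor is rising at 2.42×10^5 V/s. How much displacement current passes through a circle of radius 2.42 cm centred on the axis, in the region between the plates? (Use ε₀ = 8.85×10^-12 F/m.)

1.87×10^-6 A

dE/dt = (dV/dt)/d = 1.147×10^8 V/(m·s); I_d = ε₀(πR²)(dE/dt) = (8.85×10^-12)(4.254×10^-3)(1.147×10^8) = 4.318×10^-6 A.
The field is uniform, so I_d,enc = I_d (r/R)² = (4.318×10^-6)(2.42/3.68)² = 1.87×10^-6 A.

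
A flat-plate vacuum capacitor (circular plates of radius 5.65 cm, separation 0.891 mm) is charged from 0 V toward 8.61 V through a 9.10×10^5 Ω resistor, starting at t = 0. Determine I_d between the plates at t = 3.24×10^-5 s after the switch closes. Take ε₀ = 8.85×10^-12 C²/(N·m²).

6.62×10^-6 A

C = ε₀A/d = (8.85×10^-12)(0.01003)/(8.91×10^-4) = 9.962×10^-11 F and τ = RC = 9.065×10^-5 s. I_d in the gap equals the RC charging current.
I_d(t) = (V₀/R) e^(−t/τ) = 9.462×10^-6 · e^(−0.3574) = 6.62×10^-6 A.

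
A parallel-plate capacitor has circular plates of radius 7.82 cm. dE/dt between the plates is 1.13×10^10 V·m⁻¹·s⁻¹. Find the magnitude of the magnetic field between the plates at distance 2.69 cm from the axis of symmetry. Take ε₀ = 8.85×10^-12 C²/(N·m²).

1.69×10^-9 T

Total displacement current: I_d = ε₀(πR²)(dE/dt) = (8.85×10^-12)(0.01921)(1.13×10^10) = 1.921×10^-3 A.
For r < R the Ampère–Maxwell law gives B(2πr) = μ₀ I_d (r²/R²), so B = μ₀ I_d r/(2πR²) = (4π×10^-7)(1.921×10^-3)(0.0269)/(2π·0.0782²) = 1.69×10^-9 T.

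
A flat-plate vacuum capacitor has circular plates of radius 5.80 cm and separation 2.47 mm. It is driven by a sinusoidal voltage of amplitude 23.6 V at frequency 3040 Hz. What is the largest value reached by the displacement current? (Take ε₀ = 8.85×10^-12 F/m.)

1.71×10^-5 A

(dE/dt)_max = V₀ω/d = 1.825×10^8 V/(m·s); ω = 2πf = 1.910×10^4 rad/s.
I_d,max = ε₀ A (dE/dt)_max = (8.85×10^-12)(0.01057)(1.825×10^8) = 1.71×10^-5 A.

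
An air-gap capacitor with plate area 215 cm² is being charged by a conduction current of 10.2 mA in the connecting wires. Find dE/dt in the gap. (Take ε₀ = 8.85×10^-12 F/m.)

By continuity, I_d in the gap equals the 10.2 mA flowing in the wire.
Since I_d = ε₀ A dE/dt, dE/dt = I_d/(ε₀A) = (0.0102)/((8.85×10^-12)(0.0215)) = 5.36×10^10 V/(m·s).

5.36×10^10 V/(m·s)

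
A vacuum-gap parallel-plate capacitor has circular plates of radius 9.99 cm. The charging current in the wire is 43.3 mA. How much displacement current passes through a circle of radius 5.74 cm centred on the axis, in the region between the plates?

No conduction current crosses the gap, so I_d there equals the 0.0433 A in the leads.
The field is uniform, so I_d,enc = I_d (r/R)² = (0.0433)(5.74/9.99)² = 0.0143 A.

0.0143 A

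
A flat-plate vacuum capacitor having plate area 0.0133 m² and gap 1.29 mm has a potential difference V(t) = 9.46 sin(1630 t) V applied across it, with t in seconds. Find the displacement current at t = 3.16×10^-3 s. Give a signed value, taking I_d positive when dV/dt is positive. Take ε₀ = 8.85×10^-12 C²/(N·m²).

dV/dt = (9.46)(1630)·cos(5.1508) = 6546 V/s.
I_d = C dV/dt with C = ε₀A/d = (8.85×10^-12)(0.0133)/(1.29×10^-3) = 9.124×10^-11 F, so I_d = (9.124×10^-11)(6546) = 5.97×10^-7 A.

5.97×10^-7 A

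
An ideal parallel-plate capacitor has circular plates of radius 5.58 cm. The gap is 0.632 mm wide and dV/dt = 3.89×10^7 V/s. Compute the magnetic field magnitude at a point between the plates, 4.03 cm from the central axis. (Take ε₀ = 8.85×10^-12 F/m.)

1.38×10^-8 T

I_d = C dV/dt with C = ε₀πR²/d = 1.370×10^-10 F, so I_d = (1.370×10^-10)(3.89×10^7) = 5.329×10^-3 A.
An Ampèrian loop of radius r encloses a fraction (r/R)² of I_d. Then B·2πr = μ₀ I_d (r/R)², giving B = μ₀ I_d r/(2πR²) = 1.38×10^-8 T.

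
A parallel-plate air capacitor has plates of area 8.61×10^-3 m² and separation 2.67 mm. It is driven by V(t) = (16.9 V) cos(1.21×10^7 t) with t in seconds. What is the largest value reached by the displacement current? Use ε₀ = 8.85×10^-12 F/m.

5.84×10^-3 A

C = ε₀A/d = (8.85×10^-12)(8.61×10^-3)/(2.67×10^-3) = 2.854×10^-11 F; ω = 1.21×10^7 rad/s.
I_d = C dV/dt, so |I_d|_max = C V₀ ω = (2.854×10^-11)(16.9)(1.21×10^7) = 5.84×10^-3 A.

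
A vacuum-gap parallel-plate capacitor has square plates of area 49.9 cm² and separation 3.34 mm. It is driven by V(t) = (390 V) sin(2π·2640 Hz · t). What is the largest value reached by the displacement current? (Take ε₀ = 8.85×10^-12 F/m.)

(dE/dt)_max = V₀ω/d = 1.937×10^9 V/(m·s); ω = 2πf = 1.659×10^4 rad/s.
I_d,max = ε₀ A (dE/dt)_max = (8.85×10^-12)(4.99×10^-3)(1.937×10^9) = 8.55×10^-5 A.

8.55×10^-5 A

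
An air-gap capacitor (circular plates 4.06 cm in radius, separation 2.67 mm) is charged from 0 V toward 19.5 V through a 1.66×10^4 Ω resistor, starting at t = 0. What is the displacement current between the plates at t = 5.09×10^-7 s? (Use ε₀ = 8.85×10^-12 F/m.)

1.97×10^-4 A

C = ε₀A/d = (8.85×10^-12)(5.178×10^-3)/(2.67×10^-3) = 1.716×10^-11 F, so τ = RC = 2.849×10^-7 s.
The conduction current is I(t) = (V₀/R) e^(−t/τ), and the displacement current between the plates equals it.
t/τ = 1.787; I_d = (19.5/1.66×10^4) · e^(−1.787) = (1.175×10^-3)(0.1675) = 1.97×10^-4 A.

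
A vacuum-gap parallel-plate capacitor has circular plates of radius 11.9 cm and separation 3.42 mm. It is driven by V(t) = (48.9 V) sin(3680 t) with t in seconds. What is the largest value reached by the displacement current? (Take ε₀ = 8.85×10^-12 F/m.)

2.07×10^-5 A

C = ε₀A/d = (8.85×10^-12)(0.04449)/(3.42×10^-3) = 1.151×10^-10 F; ω = 3680 rad/s.
I_d = C dV/dt, so |I_d|_max = C V₀ ω = (1.151×10^-10)(48.9)(3680) = 2.07×10^-5 A.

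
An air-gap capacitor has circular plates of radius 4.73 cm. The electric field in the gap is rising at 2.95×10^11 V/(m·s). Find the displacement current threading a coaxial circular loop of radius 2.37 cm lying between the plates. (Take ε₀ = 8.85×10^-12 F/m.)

4.61×10^-3 A

Through the whole plate area (πR² = 7.029×10^-3 m²), I_d = ε₀ πR² dE/dt = 0.01835 A.
The field is uniform, so I_d,enc = I_d (r/R)² = (0.01835)(2.37/4.73)² = 4.61×10^-3 A.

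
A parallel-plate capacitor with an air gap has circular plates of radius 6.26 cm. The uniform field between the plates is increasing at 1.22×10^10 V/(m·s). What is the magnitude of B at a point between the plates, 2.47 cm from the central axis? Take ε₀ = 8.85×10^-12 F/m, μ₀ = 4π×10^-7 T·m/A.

Total displacement current: I_d = ε₀(πR²)(dE/dt) = (8.85×10^-12)(0.01231)(1.22×10^10) = 1.329×10^-3 A.
An Ampèrian loop of radius r encloses a fraction (r/R)² of I_d. Then B·2πr = μ₀ I_d (r/R)², giving B = μ₀ I_d r/(2πR²) = 1.68×10^-9 T.

1.68×10^-9 T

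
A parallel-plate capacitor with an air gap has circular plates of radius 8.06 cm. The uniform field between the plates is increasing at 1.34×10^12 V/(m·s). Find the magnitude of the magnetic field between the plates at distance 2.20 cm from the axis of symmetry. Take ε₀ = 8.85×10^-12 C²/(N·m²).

Total displacement current: I_d = ε₀(πR²)(dE/dt) = (8.85×10^-12)(0.02041)(1.34×10^12) = 0.2420 A.
For r < R the Ampère–Maxwell law gives B(2πr) = μ₀ I_d (r²/R²), so B = μ₀ I_d r/(2πR²) = (4π×10^-7)(0.2420)(0.0220)/(2π·0.0806²) = 1.64×10^-7 T.

1.64×10^-7 T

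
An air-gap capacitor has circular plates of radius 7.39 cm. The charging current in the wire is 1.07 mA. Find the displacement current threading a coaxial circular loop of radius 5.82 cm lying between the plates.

No conduction current crosses the gap, so I_d there equals the 1.07×10^-3 A in the leads.
Through an area πr² the displacement current is I_d·(πr²/πR²) = I_d (r/R)² = 6.64×10^-4 A.

6.64×10^-4 A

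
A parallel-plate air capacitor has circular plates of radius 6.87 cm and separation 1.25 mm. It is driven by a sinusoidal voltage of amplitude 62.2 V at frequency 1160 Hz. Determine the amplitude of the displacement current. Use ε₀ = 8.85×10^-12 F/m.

4.76×10^-5 A

The displacement current equals the conduction current C dV/dt, which peaks at C V₀ ω.
With C = ε₀A/d = (8.85×10^-12)(0.01483)/(1.25×10^-3) = 1.050×10^-10 F and ω = 2πf = 7288 rad/s, I_d,max = (1.050×10^-10)(62.2)(7288) = 4.76×10^-5 A.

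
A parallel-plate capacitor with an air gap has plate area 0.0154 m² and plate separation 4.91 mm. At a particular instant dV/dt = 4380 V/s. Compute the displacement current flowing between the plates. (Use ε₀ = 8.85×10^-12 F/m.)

1.22×10^-7 A

The displacement current equals the charging current C dV/dt. With C = ε₀A/d = (8.85×10^-12)(0.0154)/(4.91×10^-3) = 2.776×10^-11 F, I_d = (2.776×10^-11)(4380) = 1.22×10^-7 A.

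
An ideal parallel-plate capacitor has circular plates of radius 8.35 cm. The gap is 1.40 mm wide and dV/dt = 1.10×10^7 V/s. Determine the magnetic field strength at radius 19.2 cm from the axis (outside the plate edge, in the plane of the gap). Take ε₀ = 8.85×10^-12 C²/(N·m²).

With E = V/d, dE/dt = 7.857×10^9 V/(m·s) and πR² = 0.02190 m², giving I_d = ε₀ πR² dE/dt = 1.523×10^-3 A.
For r ≥ R the full I_d is enclosed: B = μ₀ I_d/(2πr) = (4π×10^-7)(1.523×10^-3)/(2π·0.192) = 1.59×10^-9 T.

1.59×10^-9 T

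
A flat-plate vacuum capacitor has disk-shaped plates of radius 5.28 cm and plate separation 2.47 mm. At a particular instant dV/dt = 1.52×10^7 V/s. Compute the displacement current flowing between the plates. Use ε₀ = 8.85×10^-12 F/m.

The field between the plates is E = V/d, so dE/dt = (1.52×10^7)/(2.47×10^-3 m) = 6.154×10^9 V/(m·s).
I_d = ε₀ A (dE/dt) = (8.85×10^-12)(8.758×10^-3)(6.154×10^9) = 4.77×10^-4 A.

4.77×10^-4 A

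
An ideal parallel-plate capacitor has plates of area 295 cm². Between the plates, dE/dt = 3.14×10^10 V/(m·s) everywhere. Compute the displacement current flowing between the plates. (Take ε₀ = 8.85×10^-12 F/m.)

With a uniform field, Φ_E = EA, so I_d = ε₀ A dE/dt = 8.20×10^-3 A.

8.20×10^-3 A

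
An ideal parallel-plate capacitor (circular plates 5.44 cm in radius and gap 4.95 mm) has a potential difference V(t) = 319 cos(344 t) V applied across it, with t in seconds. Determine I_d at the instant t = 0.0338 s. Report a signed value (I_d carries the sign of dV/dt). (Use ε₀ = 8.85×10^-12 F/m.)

1.47×10^-6 A

dE/dt = (V₀ω/d)·−sin(ωt) with ωt = 11.6272 rad: (319)(344)(0.8071)/(4.95×10^-3) = 1.789×10^7 V/(m·s).
I_d = ε₀ A dE/dt = (8.85×10^-12)(9.297×10^-3)(1.789×10^7) = 1.47×10^-6 A.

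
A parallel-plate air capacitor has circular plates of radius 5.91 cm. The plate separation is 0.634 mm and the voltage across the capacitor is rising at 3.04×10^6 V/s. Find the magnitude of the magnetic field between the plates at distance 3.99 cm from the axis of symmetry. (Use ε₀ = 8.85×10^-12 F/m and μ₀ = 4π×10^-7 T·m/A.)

1.06×10^-9 T

With E = V/d, dE/dt = 4.795×10^9 V/(m·s) and πR² = 0.01097 m², giving I_d = ε₀ πR² dE/dt = 4.655×10^-4 A.
∮B·dl = μ₀ I_d,enc with I_d,enc = I_d r²/R² = 2.122×10^-4 A; so B = μ₀ I_d,enc/(2πr) = 1.06×10^-9 T.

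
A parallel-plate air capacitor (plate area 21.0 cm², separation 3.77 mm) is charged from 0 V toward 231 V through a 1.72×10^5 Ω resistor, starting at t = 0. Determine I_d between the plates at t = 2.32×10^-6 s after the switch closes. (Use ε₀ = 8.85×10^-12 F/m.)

C = ε₀A/d = (8.85×10^-12)(2.10×10^-3)/(3.77×10^-3) = 4.930×10^-12 F, so τ = RC = 8.480×10^-7 s.
The conduction current is I(t) = (V₀/R) e^(−t/τ), and the displacement current between the plates equals it.
t/τ = 2.736; I_d = (231/1.72×10^5) · e^(−2.736) = (1.343×10^-3)(0.06483) = 8.71×10^-5 A.

8.71×10^-5 A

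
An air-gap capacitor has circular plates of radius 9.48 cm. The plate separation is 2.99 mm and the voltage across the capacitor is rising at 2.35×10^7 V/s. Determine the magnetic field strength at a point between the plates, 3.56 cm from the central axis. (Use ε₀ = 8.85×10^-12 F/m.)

With E = V/d, dE/dt = 7.860×10^9 V/(m·s) and πR² = 0.02823 m², giving I_d = ε₀ πR² dE/dt = 1.964×10^-3 A.
∮B·dl = μ₀ I_d,enc with I_d,enc = I_d r²/R² = 2.770×10^-4 A; so B = μ₀ I_d,enc/(2πr) = 1.56×10^-9 T.

1.56×10^-9 T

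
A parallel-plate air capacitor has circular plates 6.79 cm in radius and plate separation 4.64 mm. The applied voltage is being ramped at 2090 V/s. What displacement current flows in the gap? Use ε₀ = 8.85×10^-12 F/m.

5.77×10^-8 A

C = ε₀A/d = (8.85×10^-12)(0.01448)/(4.64×10^-3) = 2.762×10^-11 F.
I_d = C dV/dt = (2.762×10^-11)(2090) = 5.77×10^-8 A.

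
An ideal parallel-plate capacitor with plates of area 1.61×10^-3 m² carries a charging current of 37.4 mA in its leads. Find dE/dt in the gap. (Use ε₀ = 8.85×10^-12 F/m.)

Charge continuity gives I_d = I = 0.0374 A between the plates.
Since I_d = ε₀ A dE/dt, dE/dt = I_d/(ε₀A) = (0.0374)/((8.85×10^-12)(1.61×10^-3)) = 2.62×10^12 V/(m·s).

2.62×10^12 V/(m·s)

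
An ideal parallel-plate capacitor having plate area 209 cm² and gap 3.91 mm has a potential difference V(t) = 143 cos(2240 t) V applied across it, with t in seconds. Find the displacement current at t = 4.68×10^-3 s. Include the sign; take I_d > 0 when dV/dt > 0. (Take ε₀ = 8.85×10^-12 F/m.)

C = ε₀A/d = (8.85×10^-12)(0.0209)/(3.91×10^-3) = 4.731×10^-11 F. dV/dt = V₀ω·−sin(ωt); at ωt = 10.4832 rad this factor is 0.8716.
I_d = C dV/dt = (4.731×10^-11)(143)(2240)(0.8716) = 1.32×10^-5 A.

1.32×10^-5 A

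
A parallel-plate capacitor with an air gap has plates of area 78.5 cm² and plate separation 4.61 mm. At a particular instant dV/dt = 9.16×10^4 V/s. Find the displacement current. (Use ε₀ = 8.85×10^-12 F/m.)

The field between the plates is E = V/d, so dE/dt = (9.16×10^4)/(4.61×10^-3 m) = 1.987×10^7 V/(m·s).
I_d = ε₀ A (dE/dt) = (8.85×10^-12)(7.85×10^-3)(1.987×10^7) = 1.38×10^-6 A.

1.38×10^-6 A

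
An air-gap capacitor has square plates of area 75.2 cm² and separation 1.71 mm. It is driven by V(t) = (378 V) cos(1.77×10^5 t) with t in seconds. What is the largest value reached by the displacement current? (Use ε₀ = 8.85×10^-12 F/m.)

The displacement current equals the conduction current C dV/dt, which peaks at C V₀ ω.
With C = ε₀A/d = (8.85×10^-12)(7.52×10^-3)/(1.71×10^-3) = 3.892×10^-11 F and ω = 1.77×10^5 rad/s, I_d,max = (3.892×10^-11)(378)(1.77×10^5) = 2.60×10^-3 A.

2.60×10^-3 A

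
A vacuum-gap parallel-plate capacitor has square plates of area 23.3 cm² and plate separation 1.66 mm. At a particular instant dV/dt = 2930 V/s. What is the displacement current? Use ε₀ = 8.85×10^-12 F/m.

E = V/d so dE/dt = (dV/dt)/d = 1.765×10^6 V/(m·s), and I_d = ε₀ A dE/dt = (8.85×10^-12)(2.33×10^-3)(1.765×10^6) = 3.64×10^-8 A.

3.64×10^-8 A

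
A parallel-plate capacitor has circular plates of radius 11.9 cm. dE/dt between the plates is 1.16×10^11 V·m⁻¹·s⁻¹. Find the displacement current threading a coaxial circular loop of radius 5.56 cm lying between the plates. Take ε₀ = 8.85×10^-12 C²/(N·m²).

9.97×10^-3 A

Total displacement current: I_d = ε₀(πR²)(dE/dt) = (8.85×10^-12)(0.04449)(1.16×10^11) = 0.04567 A.
Since J_d is uniform, the enclosed fraction is (r/R)² = 0.2183, giving I_d,enc = 9.97×10^-3 A.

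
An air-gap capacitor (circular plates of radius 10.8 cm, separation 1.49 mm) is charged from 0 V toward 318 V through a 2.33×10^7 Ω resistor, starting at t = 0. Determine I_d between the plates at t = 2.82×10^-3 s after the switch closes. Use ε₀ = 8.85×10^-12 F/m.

C = ε₀A/d = (8.85×10^-12)(0.03664)/(1.49×10^-3) = 2.176×10^-10 F, so τ = RC = 5.070×10^-3 s.
The conduction current is I(t) = (V₀/R) e^(−t/τ), and the displacement current between the plates equals it.
t/τ = 0.5562; I_d = (318/2.33×10^7) · e^(−0.5562) = (1.365×10^-5)(0.5734) = 7.83×10^-6 A.

7.83×10^-6 A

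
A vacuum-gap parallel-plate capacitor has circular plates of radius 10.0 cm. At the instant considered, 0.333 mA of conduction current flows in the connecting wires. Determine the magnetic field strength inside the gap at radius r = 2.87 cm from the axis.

1.91×10^-10 T

By continuity the displacement current in the gap matches the conduction current: I_d = 3.33×10^-4 A.
For r < R the Ampère–Maxwell law gives B(2πr) = μ₀ I_d (r²/R²), so B = μ₀ I_d r/(2πR²) = (4π×10^-7)(3.33×10^-4)(0.0287)/(2π·0.100²) = 1.91×10^-10 T.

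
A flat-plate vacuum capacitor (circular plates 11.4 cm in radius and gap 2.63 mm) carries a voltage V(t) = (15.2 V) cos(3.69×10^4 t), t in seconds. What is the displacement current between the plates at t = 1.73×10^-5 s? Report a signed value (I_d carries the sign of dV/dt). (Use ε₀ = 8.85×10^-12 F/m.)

dE/dt = (V₀ω/d)·−sin(ωt) with ωt = 0.63837 rad: (15.2)(3.69×10^4)(-0.5959)/(2.63×10^-3) = -1.271×10^8 V/(m·s).
I_d = ε₀ A dE/dt = (8.85×10^-12)(0.04083)(-1.271×10^8) = -4.59×10^-5 A.

-4.59×10^-5 A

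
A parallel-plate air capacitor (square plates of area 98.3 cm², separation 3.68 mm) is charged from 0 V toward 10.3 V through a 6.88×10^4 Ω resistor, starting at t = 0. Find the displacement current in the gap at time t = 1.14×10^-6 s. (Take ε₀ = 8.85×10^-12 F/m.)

7.43×10^-5 A

C = ε₀A/d = (8.85×10^-12)(9.83×10^-3)/(3.68×10^-3) = 2.364×10^-11 F, so τ = RC = 1.626×10^-6 s.
The conduction current is I(t) = (V₀/R) e^(−t/τ), and the displacement current between the plates equals it.
t/τ = 0.7011; I_d = (10.3/6.88×10^4) · e^(−0.7011) = (1.497×10^-4)(0.4960) = 7.43×10^-5 A.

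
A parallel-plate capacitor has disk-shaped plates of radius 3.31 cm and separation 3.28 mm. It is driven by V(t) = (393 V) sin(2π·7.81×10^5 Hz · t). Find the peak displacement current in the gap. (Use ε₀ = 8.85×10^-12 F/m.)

0.0179 A

(dE/dt)_max = V₀ω/d = 5.879×10^11 V/(m·s); ω = 2πf = 4.907×10^6 rad/s.
I_d,max = ε₀ A (dE/dt)_max = (8.85×10^-12)(3.442×10^-3)(5.879×10^11) = 0.0179 A.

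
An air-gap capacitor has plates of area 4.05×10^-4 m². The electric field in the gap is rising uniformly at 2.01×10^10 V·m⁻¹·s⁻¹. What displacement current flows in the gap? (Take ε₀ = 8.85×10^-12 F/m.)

The displacement current is ε₀ times dΦ_E/dt = ε₀ A dE/dt = (8.85×10^-12)(4.05×10^-4)(2.01×10^10) = 7.20×10^-5 A.

7.20×10^-5 A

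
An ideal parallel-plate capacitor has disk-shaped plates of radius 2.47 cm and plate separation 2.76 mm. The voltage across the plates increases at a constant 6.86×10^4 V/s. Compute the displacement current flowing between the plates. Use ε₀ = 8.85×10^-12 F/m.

C = ε₀A/d = (8.85×10^-12)(1.917×10^-3)/(2.76×10^-3) = 6.147×10^-12 F.
I_d = C dV/dt = (6.147×10^-12)(6.86×10^4) = 4.22×10^-7 A.

4.22×10^-7 A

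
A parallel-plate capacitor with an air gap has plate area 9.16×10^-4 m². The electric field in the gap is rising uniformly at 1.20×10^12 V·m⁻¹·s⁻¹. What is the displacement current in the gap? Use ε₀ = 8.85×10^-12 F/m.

I_d = ε₀ A (dE/dt) = (8.85×10^-12)(9.16×10^-4 m²)(1.20×10^12) = 9.73×10^-3 A.

9.73×10^-3 A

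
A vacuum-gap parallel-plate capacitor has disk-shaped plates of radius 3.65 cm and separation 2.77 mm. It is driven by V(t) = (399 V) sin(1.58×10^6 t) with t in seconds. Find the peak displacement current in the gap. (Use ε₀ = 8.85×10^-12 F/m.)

(dE/dt)_max = V₀ω/d = 2.276×10^11 V/(m·s); ω = 1.58×10^6 rad/s.
I_d,max = ε₀ A (dE/dt)_max = (8.85×10^-12)(4.185×10^-3)(2.276×10^11) = 8.43×10^-3 A.

8.43×10^-3 A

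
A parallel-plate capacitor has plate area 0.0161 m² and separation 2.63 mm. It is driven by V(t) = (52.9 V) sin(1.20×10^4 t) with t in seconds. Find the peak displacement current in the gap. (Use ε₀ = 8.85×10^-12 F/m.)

(dE/dt)_max = V₀ω/d = 2.414×10^8 V/(m·s); ω = 1.20×10^4 rad/s.
I_d,max = ε₀ A (dE/dt)_max = (8.85×10^-12)(0.0161)(2.414×10^8) = 3.44×10^-5 A.

3.44×10^-5 A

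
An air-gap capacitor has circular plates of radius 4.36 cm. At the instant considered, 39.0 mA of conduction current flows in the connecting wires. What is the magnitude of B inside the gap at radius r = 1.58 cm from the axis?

No conduction current crosses the gap, so I_d there equals the 0.0390 A in the leads.
For r < R the Ampère–Maxwell law gives B(2πr) = μ₀ I_d (r²/R²), so B = μ₀ I_d r/(2πR²) = (4π×10^-7)(0.0390)(0.0158)/(2π·0.0436²) = 6.48×10^-8 T.

6.48×10^-8 T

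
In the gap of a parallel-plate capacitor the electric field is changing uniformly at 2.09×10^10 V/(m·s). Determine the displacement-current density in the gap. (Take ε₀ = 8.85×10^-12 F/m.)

0.185 A/m²

J_d = ε₀ ∂E/∂t, so J_d = 0.185 A/m².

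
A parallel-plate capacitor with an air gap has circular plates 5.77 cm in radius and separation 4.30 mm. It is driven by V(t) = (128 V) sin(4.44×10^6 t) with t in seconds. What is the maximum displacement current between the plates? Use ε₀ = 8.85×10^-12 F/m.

C = ε₀A/d = (8.85×10^-12)(0.01046)/(4.30×10^-3) = 2.153×10^-11 F; ω = 4.44×10^6 rad/s.
I_d = C dV/dt, so |I_d|_max = C V₀ ω = (2.153×10^-11)(128)(4.44×10^6) = 0.0122 A.

0.0122 A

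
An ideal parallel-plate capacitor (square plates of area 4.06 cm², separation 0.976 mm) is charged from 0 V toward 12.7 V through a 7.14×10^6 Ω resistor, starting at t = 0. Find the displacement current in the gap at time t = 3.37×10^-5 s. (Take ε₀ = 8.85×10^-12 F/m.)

With C = ε₀A/d = (8.85×10^-12)(4.06×10^-4)/(9.76×10^-4) = 3.681×10^-12 F, the time constant is τ = RC = 2.628×10^-5 s, so t/τ = 1.282 and e^(−t/τ) = 0.2775.
I_d = I_cond = (V₀/R) e^(−t/τ) = (1.779×10^-6)(0.2775) = 4.94×10^-7 A.

4.94×10^-7 A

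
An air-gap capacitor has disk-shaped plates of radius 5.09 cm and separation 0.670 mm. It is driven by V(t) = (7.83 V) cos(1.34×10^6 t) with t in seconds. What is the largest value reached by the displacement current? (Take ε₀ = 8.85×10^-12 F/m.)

C = ε₀A/d = (8.85×10^-12)(8.139×10^-3)/(6.70×10^-4) = 1.075×10^-10 F; ω = 1.34×10^6 rad/s.
I_d = C dV/dt, so |I_d|_max = C V₀ ω = (1.075×10^-10)(7.83)(1.34×10^6) = 1.13×10^-3 A.

1.13×10^-3 A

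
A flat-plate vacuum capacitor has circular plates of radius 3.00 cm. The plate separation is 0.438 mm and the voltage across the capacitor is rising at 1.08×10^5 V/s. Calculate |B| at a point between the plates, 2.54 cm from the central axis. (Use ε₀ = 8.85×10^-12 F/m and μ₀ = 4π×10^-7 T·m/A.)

3.48×10^-11 T

I_d = C dV/dt with C = ε₀πR²/d = 5.712×10^-11 F, so I_d = (5.712×10^-11)(1.08×10^5) = 6.169×10^-6 A.
An Ampèrian loop of radius r encloses a fraction (r/R)² of I_d. Then B·2πr = μ₀ I_d (r/R)², giving B = μ₀ I_d r/(2πR²) = 3.48×10^-11 T.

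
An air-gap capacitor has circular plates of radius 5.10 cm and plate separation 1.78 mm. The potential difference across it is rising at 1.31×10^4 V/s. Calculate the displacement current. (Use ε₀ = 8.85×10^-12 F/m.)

5.32×10^-7 A

E = V/d so dE/dt = (dV/dt)/d = 7.360×10^6 V/(m·s), and I_d = ε₀ A dE/dt = (8.85×10^-12)(8.171×10^-3)(7.360×10^6) = 5.32×10^-7 A.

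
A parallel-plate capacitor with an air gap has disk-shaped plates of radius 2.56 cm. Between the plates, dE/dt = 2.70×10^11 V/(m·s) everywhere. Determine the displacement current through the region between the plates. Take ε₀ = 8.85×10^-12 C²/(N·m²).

The displacement current is ε₀ times dΦ_E/dt = ε₀ A dE/dt = (8.85×10^-12)(2.059×10^-3)(2.70×10^11) = 4.92×10^-3 A.

4.92×10^-3 A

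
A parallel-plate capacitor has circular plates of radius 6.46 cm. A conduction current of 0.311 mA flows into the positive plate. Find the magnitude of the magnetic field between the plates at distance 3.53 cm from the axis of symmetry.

Between the plates the displacement current equals the wire current: I_d = 0.311 mA = 3.11×10^-4 A.
∮B·dl = μ₀ I_d,enc with I_d,enc = I_d r²/R² = 9.286×10^-5 A; so B = μ₀ I_d,enc/(2πr) = 5.26×10^-10 T.

5.26×10^-10 T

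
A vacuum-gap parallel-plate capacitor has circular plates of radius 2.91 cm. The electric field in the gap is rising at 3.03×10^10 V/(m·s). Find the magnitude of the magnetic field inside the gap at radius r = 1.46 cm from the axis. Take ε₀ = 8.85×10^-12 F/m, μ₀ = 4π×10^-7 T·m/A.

2.46×10^-9 T

Total displacement current: I_d = ε₀(πR²)(dE/dt) = (8.85×10^-12)(2.660×10^-3)(3.03×10^10) = 7.133×10^-4 A.
For r < R the Ampère–Maxwell law gives B(2πr) = μ₀ I_d (r²/R²), so B = μ₀ I_d r/(2πR²) = (4π×10^-7)(7.133×10^-4)(0.0146)/(2π·0.0291²) = 2.46×10^-9 T.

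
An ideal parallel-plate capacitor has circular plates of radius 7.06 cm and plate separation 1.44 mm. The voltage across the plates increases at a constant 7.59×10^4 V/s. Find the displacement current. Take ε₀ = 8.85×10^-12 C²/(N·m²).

The displacement current equals the charging current C dV/dt. With C = ε₀A/d = (8.85×10^-12)(0.01566)/(1.44×10^-3) = 9.624×10^-11 F, I_d = (9.624×10^-11)(7.59×10^4) = 7.30×10^-6 A.

7.30×10^-6 A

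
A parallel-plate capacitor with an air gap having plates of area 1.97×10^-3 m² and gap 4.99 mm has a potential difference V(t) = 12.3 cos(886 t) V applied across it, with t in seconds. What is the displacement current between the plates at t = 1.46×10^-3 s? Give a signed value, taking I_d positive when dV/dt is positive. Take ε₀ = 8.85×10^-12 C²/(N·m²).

-3.66×10^-8 A

dE/dt = (V₀ω/d)·−sin(ωt) with ωt = 1.29356 rad: (12.3)(886)(-0.9618)/(4.99×10^-3) = -2.101×10^6 V/(m·s).
I_d = ε₀ A dE/dt = (8.85×10^-12)(1.97×10^-3)(-2.101×10^6) = -3.66×10^-8 A.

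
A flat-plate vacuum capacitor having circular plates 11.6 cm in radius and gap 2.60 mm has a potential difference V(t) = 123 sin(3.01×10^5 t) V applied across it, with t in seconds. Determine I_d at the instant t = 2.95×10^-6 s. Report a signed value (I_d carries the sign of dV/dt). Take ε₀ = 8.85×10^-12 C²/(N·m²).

C = ε₀A/d = (8.85×10^-12)(0.04227)/(2.60×10^-3) = 1.439×10^-10 F. dV/dt = V₀ω·cos(ωt); at ωt = 0.88795 rad this factor is 0.6310.
I_d = C dV/dt = (1.439×10^-10)(123)(3.01×10^5)(0.6310) = 3.36×10^-3 A.

3.36×10^-3 A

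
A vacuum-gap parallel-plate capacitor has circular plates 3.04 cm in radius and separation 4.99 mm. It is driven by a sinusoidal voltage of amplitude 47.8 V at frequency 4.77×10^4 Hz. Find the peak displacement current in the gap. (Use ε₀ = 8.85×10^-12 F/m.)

7.38×10^-5 A

(dE/dt)_max = V₀ω/d = 2.871×10^9 V/(m·s); ω = 2πf = 2.997×10^5 rad/s.
I_d,max = ε₀ A (dE/dt)_max = (8.85×10^-12)(2.903×10^-3)(2.871×10^9) = 7.38×10^-5 A.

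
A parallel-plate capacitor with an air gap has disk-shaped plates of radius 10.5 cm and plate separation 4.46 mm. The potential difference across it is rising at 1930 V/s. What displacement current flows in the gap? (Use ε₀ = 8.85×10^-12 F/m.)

1.33×10^-7 A

The field between the plates is E = V/d, so dE/dt = (1930)/(4.46×10^-3 m) = 4.327×10^5 V/(m·s).
I_d = ε₀ A (dE/dt) = (8.85×10^-12)(0.03464)(4.327×10^5) = 1.33×10^-7 A.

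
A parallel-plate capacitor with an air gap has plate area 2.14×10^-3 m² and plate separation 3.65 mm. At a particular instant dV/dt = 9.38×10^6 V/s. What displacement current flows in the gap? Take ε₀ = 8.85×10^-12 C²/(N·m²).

4.87×10^-5 A

The displacement current equals the charging current C dV/dt. With C = ε₀A/d = (8.85×10^-12)(2.14×10^-3)/(3.65×10^-3) = 5.189×10^-12 F, I_d = (5.189×10^-12)(9.38×10^6) = 4.87×10^-5 A.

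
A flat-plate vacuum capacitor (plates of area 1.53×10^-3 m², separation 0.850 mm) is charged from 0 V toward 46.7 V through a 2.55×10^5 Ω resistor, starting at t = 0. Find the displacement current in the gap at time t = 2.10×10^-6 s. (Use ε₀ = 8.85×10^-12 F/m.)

C = ε₀A/d = (8.85×10^-12)(1.53×10^-3)/(8.50×10^-4) = 1.593×10^-11 F, so τ = RC = 4.062×10^-6 s.
The conduction current is I(t) = (V₀/R) e^(−t/τ), and the displacement current between the plates equals it.
t/τ = 0.5170; I_d = (46.7/2.55×10^5) · e^(−0.5170) = (1.831×10^-4)(0.5963) = 1.09×10^-4 A.

1.09×10^-4 A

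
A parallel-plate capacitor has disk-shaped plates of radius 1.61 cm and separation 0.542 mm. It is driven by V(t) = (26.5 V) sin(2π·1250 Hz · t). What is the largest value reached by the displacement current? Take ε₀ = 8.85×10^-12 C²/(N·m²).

The displacement current equals the conduction current C dV/dt, which peaks at C V₀ ω.
With C = ε₀A/d = (8.85×10^-12)(8.143×10^-4)/(5.42×10^-4) = 1.330×10^-11 F and ω = 2πf = 7854 rad/s, I_d,max = (1.330×10^-11)(26.5)(7854) = 2.77×10^-6 A.

2.77×10^-6 A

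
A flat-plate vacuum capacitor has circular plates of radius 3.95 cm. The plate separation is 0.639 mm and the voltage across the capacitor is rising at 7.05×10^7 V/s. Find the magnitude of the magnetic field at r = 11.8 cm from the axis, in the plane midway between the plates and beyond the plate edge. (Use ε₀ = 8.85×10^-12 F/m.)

dE/dt = (dV/dt)/d = 1.103×10^11 V/(m·s); I_d = ε₀(πR²)(dE/dt) = (8.85×10^-12)(4.902×10^-3)(1.103×10^11) = 4.785×10^-3 A.
With r > R the enclosed displacement current is the full I_d; B = μ₀ I_d / (2πr) = 8.11×10^-9 T.

8.11×10^-9 T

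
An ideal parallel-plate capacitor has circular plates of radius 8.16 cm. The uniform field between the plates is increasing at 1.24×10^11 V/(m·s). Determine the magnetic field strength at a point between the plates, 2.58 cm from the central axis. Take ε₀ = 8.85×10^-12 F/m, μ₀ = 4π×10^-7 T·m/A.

I_d = ε₀ dΦ_E/dt = ε₀ πR² (dE/dt) = (8.85×10^-12)(0.02092)(1.24×10^11) = 0.02296 A through the full plate area.
For r < R the Ampère–Maxwell law gives B(2πr) = μ₀ I_d (r²/R²), so B = μ₀ I_d r/(2πR²) = (4π×10^-7)(0.02296)(0.0258)/(2π·0.0816²) = 1.78×10^-8 T.

1.78×10^-8 T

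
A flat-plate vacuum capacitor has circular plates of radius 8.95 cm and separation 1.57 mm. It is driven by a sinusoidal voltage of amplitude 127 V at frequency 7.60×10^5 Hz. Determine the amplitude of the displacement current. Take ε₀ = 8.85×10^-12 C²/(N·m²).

(dE/dt)_max = V₀ω/d = 3.863×10^11 V/(m·s); ω = 2πf = 4.775×10^6 rad/s.
I_d,max = ε₀ A (dE/dt)_max = (8.85×10^-12)(0.02516)(3.863×10^11) = 0.0860 A.

0.0860 A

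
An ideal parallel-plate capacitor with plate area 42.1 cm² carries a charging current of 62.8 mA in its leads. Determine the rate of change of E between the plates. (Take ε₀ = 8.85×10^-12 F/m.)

By continuity, I_d in the gap equals the 62.8 mA flowing in the wire.
Since I_d = ε₀ A dE/dt, dE/dt = I_d/(ε₀A) = (0.0628)/((8.85×10^-12)(4.21×10^-3)) = 1.69×10^12 V/(m·s).

1.69×10^12 V/(m·s)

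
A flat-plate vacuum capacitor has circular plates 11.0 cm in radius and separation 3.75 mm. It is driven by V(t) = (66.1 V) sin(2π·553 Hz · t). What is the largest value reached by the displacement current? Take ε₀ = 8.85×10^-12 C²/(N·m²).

2.06×10^-5 A

(dE/dt)_max = V₀ω/d = 6.125×10^7 V/(m·s); ω = 2πf = 3475 rad/s.
I_d,max = ε₀ A (dE/dt)_max = (8.85×10^-12)(0.03801)(6.125×10^7) = 2.06×10^-5 A.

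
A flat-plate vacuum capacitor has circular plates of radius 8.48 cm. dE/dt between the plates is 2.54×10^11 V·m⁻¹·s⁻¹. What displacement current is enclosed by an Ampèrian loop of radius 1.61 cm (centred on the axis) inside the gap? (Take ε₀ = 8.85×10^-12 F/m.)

1.83×10^-3 A

I_d = ε₀ dΦ_E/dt = ε₀ πR² (dE/dt) = (8.85×10^-12)(0.02259)(2.54×10^11) = 0.05078 A through the full plate area.
The field is uniform, so I_d,enc = I_d (r/R)² = (0.05078)(1.61/8.48)² = 1.83×10^-3 A.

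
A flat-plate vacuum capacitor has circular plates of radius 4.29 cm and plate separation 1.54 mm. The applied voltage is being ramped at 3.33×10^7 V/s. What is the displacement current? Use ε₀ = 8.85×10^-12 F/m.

The displacement current equals the charging current C dV/dt. With C = ε₀A/d = (8.85×10^-12)(5.782×10^-3)/(1.54×10^-3) = 3.323×10^-11 F, I_d = (3.323×10^-11)(3.33×10^7) = 1.11×10^-3 A.

1.11×10^-3 A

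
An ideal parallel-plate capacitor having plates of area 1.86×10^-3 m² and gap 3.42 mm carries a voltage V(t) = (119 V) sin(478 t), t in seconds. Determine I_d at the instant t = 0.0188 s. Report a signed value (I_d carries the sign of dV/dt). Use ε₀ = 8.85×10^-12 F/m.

-2.48×10^-7 A

dV/dt = (119)(478)·cos(8.9864) = -5.150×10^4 V/s.
I_d = C dV/dt with C = ε₀A/d = (8.85×10^-12)(1.86×10^-3)/(3.42×10^-3) = 4.813×10^-12 F, so I_d = (4.813×10^-12)(-5.150×10^4) = -2.48×10^-7 A.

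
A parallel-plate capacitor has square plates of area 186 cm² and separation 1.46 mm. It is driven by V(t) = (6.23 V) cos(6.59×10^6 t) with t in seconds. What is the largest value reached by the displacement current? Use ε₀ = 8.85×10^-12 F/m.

4.63×10^-3 A

(dE/dt)_max = V₀ω/d = 2.812×10^10 V/(m·s); ω = 6.59×10^6 rad/s.
I_d,max = ε₀ A (dE/dt)_max = (8.85×10^-12)(0.0186)(2.812×10^10) = 4.63×10^-3 A.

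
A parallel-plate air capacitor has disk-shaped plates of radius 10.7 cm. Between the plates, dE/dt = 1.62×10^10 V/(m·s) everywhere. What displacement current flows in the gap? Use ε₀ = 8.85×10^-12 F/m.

5.16×10^-3 A

I_d = ε₀ A (dE/dt) = (8.85×10^-12)(0.03597 m²)(1.62×10^10) = 5.16×10^-3 A.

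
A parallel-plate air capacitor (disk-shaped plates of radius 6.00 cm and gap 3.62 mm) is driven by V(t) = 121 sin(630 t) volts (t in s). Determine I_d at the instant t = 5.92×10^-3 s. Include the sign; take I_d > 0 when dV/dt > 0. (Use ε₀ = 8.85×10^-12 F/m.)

dE/dt = (V₀ω/d)·cos(ωt) with ωt = 3.7296 rad: (121)(630)(-0.8320)/(3.62×10^-3) = -1.752×10^7 V/(m·s).
I_d = ε₀ A dE/dt = (8.85×10^-12)(0.01131)(-1.752×10^7) = -1.75×10^-6 A.

-1.75×10^-6 A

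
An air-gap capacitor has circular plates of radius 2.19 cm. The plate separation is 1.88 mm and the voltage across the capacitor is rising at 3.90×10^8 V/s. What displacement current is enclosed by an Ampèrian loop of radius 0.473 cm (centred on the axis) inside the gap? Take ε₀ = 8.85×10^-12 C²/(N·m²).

With E = V/d, dE/dt = 2.074×10^11 V/(m·s) and πR² = 1.507×10^-3 m², giving I_d = ε₀ πR² dE/dt = 2.766×10^-3 A.
Through an area πr² the displacement current is I_d·(πr²/πR²) = I_d (r/R)² = 1.29×10^-4 A.

1.29×10^-4 A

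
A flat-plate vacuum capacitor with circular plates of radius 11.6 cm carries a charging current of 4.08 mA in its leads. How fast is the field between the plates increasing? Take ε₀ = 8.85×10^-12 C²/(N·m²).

1.09×10^10 V/(m·s)

The displacement current between the plates equals the conduction current, I_d = 4.08 mA.
Since I_d = ε₀ A dE/dt, dE/dt = I_d/(ε₀A) = (4.08×10^-3)/((8.85×10^-12)(0.04227)) = 1.09×10^10 V/(m·s).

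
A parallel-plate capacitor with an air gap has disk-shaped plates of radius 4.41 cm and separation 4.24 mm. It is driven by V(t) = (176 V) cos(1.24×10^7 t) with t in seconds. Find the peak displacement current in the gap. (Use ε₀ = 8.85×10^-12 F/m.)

The displacement current equals the conduction current C dV/dt, which peaks at C V₀ ω.
With C = ε₀A/d = (8.85×10^-12)(6.110×10^-3)/(4.24×10^-3) = 1.275×10^-11 F and ω = 1.24×10^7 rad/s, I_d,max = (1.275×10^-11)(176)(1.24×10^7) = 0.0278 A.

0.0278 A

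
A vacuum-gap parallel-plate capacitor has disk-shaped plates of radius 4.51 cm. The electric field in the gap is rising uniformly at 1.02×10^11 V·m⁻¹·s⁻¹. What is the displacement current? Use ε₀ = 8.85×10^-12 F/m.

I_d = ε₀ A (dE/dt) = (8.85×10^-12)(6.390×10^-3 m²)(1.02×10^11) = 5.77×10^-3 A.

5.77×10^-3 A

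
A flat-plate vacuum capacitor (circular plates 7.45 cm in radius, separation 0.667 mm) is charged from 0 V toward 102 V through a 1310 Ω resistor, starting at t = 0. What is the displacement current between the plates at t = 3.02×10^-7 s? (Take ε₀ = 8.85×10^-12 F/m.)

With C = ε₀A/d = (8.85×10^-12)(0.01744)/(6.67×10^-4) = 2.314×10^-10 F, the time constant is τ = RC = 3.031×10^-7 s, so t/τ = 0.9964 and e^(−t/τ) = 0.3692.
I_d = I_cond = (V₀/R) e^(−t/τ) = (0.07786)(0.3692) = 0.0287 A.

0.0287 A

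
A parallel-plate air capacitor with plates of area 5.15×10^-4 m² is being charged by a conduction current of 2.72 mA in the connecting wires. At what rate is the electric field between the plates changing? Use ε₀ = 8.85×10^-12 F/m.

5.97×10^11 V/(m·s)

By continuity, I_d in the gap equals the 2.72 mA flowing in the wire.
Since I_d = ε₀ A dE/dt, dE/dt = I_d/(ε₀A) = (2.72×10^-3)/((8.85×10^-12)(5.15×10^-4)) = 5.97×10^11 V/(m·s).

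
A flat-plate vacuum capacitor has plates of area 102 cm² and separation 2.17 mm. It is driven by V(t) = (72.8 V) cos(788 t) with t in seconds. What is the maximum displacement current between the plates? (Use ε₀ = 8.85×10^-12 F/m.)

(dE/dt)_max = V₀ω/d = 2.644×10^7 V/(m·s); ω = 788 rad/s.
I_d,max = ε₀ A (dE/dt)_max = (8.85×10^-12)(0.0102)(2.644×10^7) = 2.39×10^-6 A.

2.39×10^-6 A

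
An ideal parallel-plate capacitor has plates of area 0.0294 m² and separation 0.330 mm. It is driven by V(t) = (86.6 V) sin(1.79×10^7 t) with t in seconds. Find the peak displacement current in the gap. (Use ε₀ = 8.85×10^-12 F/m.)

1.22 A

C = ε₀A/d = (8.85×10^-12)(0.0294)/(3.30×10^-4) = 7.885×10^-10 F; ω = 1.79×10^7 rad/s.
I_d = C dV/dt, so |I_d|_max = C V₀ ω = (7.885×10^-10)(86.6)(1.79×10^7) = 1.22 A.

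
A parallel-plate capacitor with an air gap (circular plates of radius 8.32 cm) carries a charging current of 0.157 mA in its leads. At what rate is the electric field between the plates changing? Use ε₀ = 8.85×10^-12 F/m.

By continuity, I_d in the gap equals the 0.157 mA flowing in the wire.
Then dE/dt = I_d/(ε₀A) = 8.16×10^8 V/(m·s).

8.16×10^8 V/(m·s)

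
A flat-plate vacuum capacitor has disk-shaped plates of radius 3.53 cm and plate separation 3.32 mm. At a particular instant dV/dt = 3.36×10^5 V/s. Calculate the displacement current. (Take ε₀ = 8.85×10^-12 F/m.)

3.51×10^-6 A

C = ε₀A/d = (8.85×10^-12)(3.915×10^-3)/(3.32×10^-3) = 1.044×10^-11 F.
I_d = C dV/dt = (1.044×10^-11)(3.36×10^5) = 3.51×10^-6 A.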